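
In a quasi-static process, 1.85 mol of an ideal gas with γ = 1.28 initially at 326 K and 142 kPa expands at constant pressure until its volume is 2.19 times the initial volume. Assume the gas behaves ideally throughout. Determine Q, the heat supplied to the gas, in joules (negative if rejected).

27300 J

V₁ = nRT₁/P₁ = 1.85×8.314×326/142 = 35.3 L.
Isobaric: P stays 142 kPa; V/T = const ⇒ T₂ = 714 K, V₂ = 77.3 L.
W = PΔV = 142×(77.3−35.3) kPa·L = 5970 J.
ΔU = nCvΔT = 1.85×29.7×(714−326) = 21300 J.
Q = ΔU + W = nCpΔT = 27300 J.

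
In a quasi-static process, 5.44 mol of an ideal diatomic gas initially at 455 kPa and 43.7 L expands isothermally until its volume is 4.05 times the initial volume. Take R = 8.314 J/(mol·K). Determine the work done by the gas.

T₁ = P₁V₁/(nR) = 455×43.7/(5.44×8.314) = 440 K.
Isothermal: T stays 440 K; PV = const ⇒ V₂ = 177 L, P₂ = 112 kPa.
W = nRT ln(V₂/V₁) = 5.44×8.314×440×ln(4.05) = 27800 J.

27800 J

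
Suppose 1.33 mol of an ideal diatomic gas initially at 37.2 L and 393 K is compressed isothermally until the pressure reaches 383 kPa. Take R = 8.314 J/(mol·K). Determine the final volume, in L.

11.3 L

P₁ = nRT₁/V₁ = 1.33×8.314×393/37.2 = 117 kPa.
Isothermal: T stays 393 K; PV = const ⇒ V₂ = 11.3 L, P₂ = 383 kPa.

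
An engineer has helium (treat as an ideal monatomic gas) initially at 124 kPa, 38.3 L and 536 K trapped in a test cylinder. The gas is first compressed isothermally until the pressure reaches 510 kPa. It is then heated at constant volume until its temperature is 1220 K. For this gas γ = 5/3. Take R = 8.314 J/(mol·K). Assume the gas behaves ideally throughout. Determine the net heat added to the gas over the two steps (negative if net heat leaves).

2370 J

n = P₁V₁/(RT₁) = 124×38.3/(8.314×536) = 1.07 mol.
Step 1 — Isothermal: T stays 536 K; PV = const ⇒ V₂ = 9.31 L, P₂ = 510 kPa.
ΔU = 0 (ideal gas, T constant).
W = nRT ln(V₂/V₁) = 1.07×8.314×536×ln(0.243) = -6720 J.
Q = ΔU + W = -6720 J.
State after step 1: P = 510 kPa, V = 9.31 L, T = 536 K.
Step 2 — Isochoric: V stays 9.31 L; P/T = const ⇒ T₂ = 1220 K, P₂ = 1160 kPa.
W = 0 (no volume change).
ΔU = nCvΔT = 1.07×12.5×(1220−536) = 9090 J.
Q = ΔU = 9090 J.
Net over both steps: W = -6720 J, Q = 2370 J, ΔU = 9090 J.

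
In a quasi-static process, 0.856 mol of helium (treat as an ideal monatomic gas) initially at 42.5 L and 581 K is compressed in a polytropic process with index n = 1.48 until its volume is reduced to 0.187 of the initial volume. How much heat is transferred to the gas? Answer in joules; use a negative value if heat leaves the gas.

-2980 J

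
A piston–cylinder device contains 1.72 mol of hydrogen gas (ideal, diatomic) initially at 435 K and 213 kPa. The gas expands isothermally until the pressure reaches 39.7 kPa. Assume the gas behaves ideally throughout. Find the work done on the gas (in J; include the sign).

-10500 J

V₁ = nRT₁/P₁ = 1.72×8.314×435/213 = 29.2 L.
Isothermal: T stays 435 K; PV = const ⇒ V₂ = 157 L, P₂ = 39.7 kPa.
W = nRT ln(V₂/V₁) = 1.72×8.314×435×ln(5.37) = 10500 J.
Work done on the gas = −W_by = -10500 J.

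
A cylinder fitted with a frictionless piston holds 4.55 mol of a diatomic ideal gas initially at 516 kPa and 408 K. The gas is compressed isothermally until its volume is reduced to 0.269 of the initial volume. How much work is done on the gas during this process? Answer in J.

20300 J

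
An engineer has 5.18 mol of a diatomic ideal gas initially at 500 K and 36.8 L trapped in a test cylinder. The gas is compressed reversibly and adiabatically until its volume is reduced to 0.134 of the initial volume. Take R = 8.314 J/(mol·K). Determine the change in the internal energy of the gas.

66500 J

P₁ = nRT₁/V₁ = 5.18×8.314×500/36.8 = 585 kPa.
Adiabatic: TV^(γ−1) = const ⇒ T₂ = 500×(7.46)^0.400 = 1120 K; PV^γ = const ⇒ P₂ = 9760 kPa.
For an ideal gas ΔU = nCvΔT with Cv = (5/2)R = 20.8 J/(mol·K).
ΔU = 5.18×20.8×(1120−500) = 66500 J.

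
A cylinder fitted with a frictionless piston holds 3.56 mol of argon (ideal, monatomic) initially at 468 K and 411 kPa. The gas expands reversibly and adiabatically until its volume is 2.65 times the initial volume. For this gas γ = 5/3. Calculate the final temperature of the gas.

V₁ = nRT₁/P₁ = 3.56×8.314×468/411 = 33.7 L.
Adiabatic: TV^(γ−1) = const ⇒ T₂ = 468×(0.377)^0.667 = 244 K; PV^γ = const ⇒ P₂ = 81.0 kPa.

244 K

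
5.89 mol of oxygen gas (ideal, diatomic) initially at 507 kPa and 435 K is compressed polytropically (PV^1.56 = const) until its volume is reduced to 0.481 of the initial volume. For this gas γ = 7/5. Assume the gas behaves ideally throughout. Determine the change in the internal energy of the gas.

V₁ = nRT₁/P₁ = 5.89×8.314×435/507 = 42.0 L.
Polytropic n=1.56: T₂ = T₁(V₁/V₂)^(n−1) = 435×(2.08)^0.56 = 655 K; P₂ = P₁(V₁/V₂)^n = 1590 kPa.
For an ideal gas ΔU = nCvΔT with Cv = (5/2)R = 20.8 J/(mol·K).
ΔU = 5.89×20.8×(655−435) = 27000 J.

27000 J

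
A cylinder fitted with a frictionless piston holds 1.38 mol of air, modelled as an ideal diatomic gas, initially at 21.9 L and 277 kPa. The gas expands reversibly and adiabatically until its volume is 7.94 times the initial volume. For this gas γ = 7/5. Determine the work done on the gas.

T₁ = P₁V₁/(nR) = 277×21.9/(1.38×8.314) = 529 K.
Adiabatic: TV^(γ−1) = const ⇒ T₂ = 529×(0.126)^0.400 = 231 K; PV^γ = const ⇒ P₂ = 15.2 kPa.
ΔU = nCvΔT = 1.38×20.8×(231−529) = -8540 J.
Q = 0 for an adiabatic process, so W = −ΔU = 8540 J.
Work done on the gas = −W_by = -8540 J.

-8540 J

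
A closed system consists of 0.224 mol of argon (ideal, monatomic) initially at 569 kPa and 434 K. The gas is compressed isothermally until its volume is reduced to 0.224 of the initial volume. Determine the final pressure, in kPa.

2540 kPa

V₁ = nRT₁/P₁ = 0.224×8.314×434/569 = 1.42 L.
Isothermal: T stays 434 K; PV = const ⇒ V₂ = 0.318 L, P₂ = 2540 kPa.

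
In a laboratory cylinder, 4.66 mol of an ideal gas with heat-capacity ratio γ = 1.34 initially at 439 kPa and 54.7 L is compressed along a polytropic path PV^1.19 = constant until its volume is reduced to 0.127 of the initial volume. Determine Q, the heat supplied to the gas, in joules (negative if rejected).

T₁ = P₁V₁/(nR) = 439×54.7/(4.66×8.314) = 620 K.
Polytropic n=1.19: T₂ = T₁(V₁/V₂)^(n−1) = 620×(7.87)^0.19 = 917 K; P₂ = P₁(V₁/V₂)^n = 5120 kPa.
W = (P₁V₁−P₂V₂)/(n−1) = (439×54.7−5120×6.95)/0.19 = -60700 J.
ΔU = nCvΔT = 4.66×24.5×(917−620) = 33900 J.
Q = ΔU + W = -26800 J.

-26800 J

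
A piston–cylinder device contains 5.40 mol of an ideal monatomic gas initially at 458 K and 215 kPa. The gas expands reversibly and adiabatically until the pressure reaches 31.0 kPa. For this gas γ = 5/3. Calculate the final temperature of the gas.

211 K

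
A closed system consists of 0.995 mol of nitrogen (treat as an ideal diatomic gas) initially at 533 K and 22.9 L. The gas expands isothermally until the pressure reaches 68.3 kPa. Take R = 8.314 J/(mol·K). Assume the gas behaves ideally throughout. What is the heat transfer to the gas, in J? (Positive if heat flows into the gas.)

4570 J

P₁ = nRT₁/V₁ = 0.995×8.314×533/22.9 = 193 kPa.
Isothermal: T stays 533 K; PV = const ⇒ V₂ = 64.6 L, P₂ = 68.3 kPa.
ΔU = 0 (ideal gas, T constant).
W = nRT ln(V₂/V₁) = 0.995×8.314×533×ln(2.82) = 4570 J.
Q = ΔU + W = 4570 J.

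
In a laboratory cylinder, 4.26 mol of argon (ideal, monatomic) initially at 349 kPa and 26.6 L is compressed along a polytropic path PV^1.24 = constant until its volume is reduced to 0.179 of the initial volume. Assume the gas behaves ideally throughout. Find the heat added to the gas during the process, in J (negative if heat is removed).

T₁ = P₁V₁/(nR) = 349×26.6/(4.26×8.314) = 262 K.
Polytropic n=1.24: T₂ = T₁(V₁/V₂)^(n−1) = 262×(5.59)^0.24 = 396 K; P₂ = P₁(V₁/V₂)^n = 2950 kPa.
W = (P₁V₁−P₂V₂)/(n−1) = (349×26.6−2950×4.76)/0.24 = -19800 J.
ΔU = nCvΔT = 4.26×12.5×(396−262) = 7120 J.
Q = ΔU + W = -12700 J.

-12700 J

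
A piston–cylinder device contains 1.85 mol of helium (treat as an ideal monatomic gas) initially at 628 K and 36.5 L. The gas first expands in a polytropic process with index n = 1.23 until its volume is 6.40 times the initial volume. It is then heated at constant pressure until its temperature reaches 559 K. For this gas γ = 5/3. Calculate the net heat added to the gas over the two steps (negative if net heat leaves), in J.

15300 J

P₁ = nRT₁/V₁ = 1.85×8.314×628/36.5 = 265 kPa.
Step 1 — Polytropic n=1.23: T₂ = T₁(V₁/V₂)^(n−1) = 628×(0.156)^0.23 = 410 K; P₂ = P₁(V₁/V₂)^n = 27.0 kPa.
W = (P₁V₁−P₂V₂)/(n−1) = (265×36.5−27.0×234)/0.23 = 14600 J.
ΔU = nCvΔT = 1.85×12.5×(410−628) = -5030 J.
Q = ΔU + W = 9560 J.
State after step 1: P = 27.0 kPa, V = 234 L, T = 410 K.
Step 2 — Isobaric: P stays 27.0 kPa; V/T = const ⇒ T₂ = 559 K, V₂ = 319 L.
W = PΔV = 27.0×(319−234) kPa·L = 2300 J.
ΔU = nCvΔT = 1.85×12.5×(559−410) = 3440 J.
Q = ΔU + W = nCpΔT = 5740 J.
Net over both steps: W = 16900 J, Q = 15300 J, ΔU = -1590 J.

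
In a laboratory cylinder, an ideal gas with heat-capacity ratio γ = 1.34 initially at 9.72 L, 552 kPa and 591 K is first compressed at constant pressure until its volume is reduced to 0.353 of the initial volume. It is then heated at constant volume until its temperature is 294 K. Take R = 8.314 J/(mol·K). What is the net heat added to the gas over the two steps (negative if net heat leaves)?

-11400 J

n = P₁V₁/(RT₁) = 552×9.72/(8.314×591) = 1.09 mol.
Step 1 — Isobaric: P stays 552 kPa; V/T = const ⇒ T₂ = 209 K, V₂ = 3.43 L.
W = PΔV = 552×(3.43−9.72) kPa·L = -3470 J.
ΔU = nCvΔT = 1.09×24.5×(209−591) = -10200 J.
Q = ΔU + W = nCpΔT = -13700 J.
State after step 1: P = 552 kPa, V = 3.43 L, T = 209 K.
Step 2 — Isochoric: V stays 3.43 L; P/T = const ⇒ T₂ = 294 K, P₂ = 778 kPa.
W = 0 (no volume change).
ΔU = nCvΔT = 1.09×24.5×(294−209) = 2280 J.
Q = ΔU = 2280 J.
Net over both steps: W = -3470 J, Q = -11400 J, ΔU = -7930 J.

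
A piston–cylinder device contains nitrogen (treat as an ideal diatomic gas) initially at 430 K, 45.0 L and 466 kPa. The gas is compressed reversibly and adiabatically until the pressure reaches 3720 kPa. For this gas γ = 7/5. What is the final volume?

10.2 L

Adiabatic: T₂/T₁ = (P₂/P₁)^((γ−1)/γ) ⇒ T₂ = 430×(7.98)^0.286 = 778 K; V₂ = 10.2 L.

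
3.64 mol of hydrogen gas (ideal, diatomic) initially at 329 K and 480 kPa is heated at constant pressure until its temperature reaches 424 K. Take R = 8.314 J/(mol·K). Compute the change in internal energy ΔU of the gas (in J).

V₁ = nRT₁/P₁ = 3.64×8.314×329/480 = 20.7 L.
Isobaric: P stays 480 kPa; V/T = const ⇒ T₂ = 424 K, V₂ = 26.7 L.
For an ideal gas ΔU = nCvΔT with Cv = (5/2)R = 20.8 J/(mol·K).
ΔU = 3.64×20.8×(424−329) = 7190 J.

7190 J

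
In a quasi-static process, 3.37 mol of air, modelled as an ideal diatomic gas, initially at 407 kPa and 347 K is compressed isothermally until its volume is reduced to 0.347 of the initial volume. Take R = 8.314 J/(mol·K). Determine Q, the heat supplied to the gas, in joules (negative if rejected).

V₁ = nRT₁/P₁ = 3.37×8.314×347/407 = 23.9 L.
Isothermal: T stays 347 K; PV = const ⇒ V₂ = 8.29 L, P₂ = 1170 kPa.
ΔU = 0 (ideal gas, T constant).
W = nRT ln(V₂/V₁) = 3.37×8.314×347×ln(0.347) = -10300 J.
Q = ΔU + W = -10300 J.

-10300 J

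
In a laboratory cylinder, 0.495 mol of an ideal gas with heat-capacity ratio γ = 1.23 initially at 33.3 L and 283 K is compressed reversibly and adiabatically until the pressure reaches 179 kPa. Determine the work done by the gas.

-1810 J

P₁ = nRT₁/V₁ = 0.495×8.314×283/33.3 = 35.0 kPa.
Adiabatic: T₂/T₁ = (P₂/P₁)^((γ−1)/γ) ⇒ T₂ = 283×(5.12)^0.187 = 384 K; V₂ = 8.83 L.
ΔU = nCvΔT = 0.495×36.1×(384−283) = 1810 J.
Q = 0 for an adiabatic process, so W = −ΔU = -1810 J.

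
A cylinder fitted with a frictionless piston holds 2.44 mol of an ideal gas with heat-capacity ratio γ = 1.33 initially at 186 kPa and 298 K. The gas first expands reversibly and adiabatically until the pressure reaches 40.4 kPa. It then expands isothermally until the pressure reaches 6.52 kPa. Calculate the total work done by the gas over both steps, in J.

13300 J

V₁ = nRT₁/P₁ = 2.44×8.314×298/186 = 32.5 L.
Step 1 — Adiabatic: T₂/T₁ = (P₂/P₁)^((γ−1)/γ) ⇒ T₂ = 298×(0.217)^0.248 = 204 K; V₂ = 102 L.
ΔU = nCvΔT = 2.44×25.2×(204−298) = -5780 J.
Q = 0 for an adiabatic process, so W = −ΔU = 5780 J.
State after step 1: P = 40.4 kPa, V = 102 L, T = 204 K.
Step 2 — Isothermal: T stays 204 K; PV = const ⇒ V₂ = 635 L, P₂ = 6.52 kPa.
ΔU = 0 (ideal gas, T constant).
W = nRT ln(V₂/V₁) = 2.44×8.314×204×ln(6.20) = 7550 J.
Q = ΔU + W = 7550 J.
Net over both steps: W = 13300 J, Q = 7550 J, ΔU = -5780 J.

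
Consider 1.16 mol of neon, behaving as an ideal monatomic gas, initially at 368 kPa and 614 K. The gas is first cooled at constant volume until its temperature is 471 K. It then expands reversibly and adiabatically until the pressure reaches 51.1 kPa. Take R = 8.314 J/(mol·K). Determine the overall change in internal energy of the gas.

V₁ = nRT₁/P₁ = 1.16×8.314×614/368 = 16.1 L.
Step 1 — Isochoric: V stays 16.1 L; P/T = const ⇒ T₂ = 471 K, P₂ = 282 kPa.
W = 0 (no volume change).
ΔU = nCvΔT = 1.16×12.5×(471−614) = -2070 J.
Q = ΔU = -2070 J.
State after step 1: P = 282 kPa, V = 16.1 L, T = 471 K.
Step 2 — Adiabatic: T₂/T₁ = (P₂/P₁)^((γ−1)/γ) ⇒ T₂ = 471×(0.181)^0.400 = 238 K; V₂ = 44.9 L.
ΔU = nCvΔT = 1.16×12.5×(238−471) = -3370 J.
Q = 0 for an adiabatic process, so W = −ΔU = 3370 J.
Net over both steps: W = 3370 J, Q = -2070 J, ΔU = -5440 J.

-5440 J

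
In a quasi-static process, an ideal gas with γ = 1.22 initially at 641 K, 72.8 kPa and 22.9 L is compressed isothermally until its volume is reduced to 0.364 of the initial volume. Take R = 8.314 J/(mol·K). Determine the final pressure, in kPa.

Isothermal: T stays 641 K; PV = const ⇒ V₂ = 8.34 L, P₂ = 200 kPa.

200 kPa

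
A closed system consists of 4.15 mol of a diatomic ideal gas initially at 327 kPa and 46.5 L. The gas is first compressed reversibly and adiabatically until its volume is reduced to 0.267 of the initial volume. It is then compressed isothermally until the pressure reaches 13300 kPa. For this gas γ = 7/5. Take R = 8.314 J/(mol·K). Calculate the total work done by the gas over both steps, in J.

T₁ = P₁V₁/(nR) = 327×46.5/(4.15×8.314) = 441 K.
Step 1 — Adiabatic: TV^(γ−1) = const ⇒ T₂ = 441×(3.75)^0.400 = 747 K; PV^γ = const ⇒ P₂ = 2080 kPa.
ΔU = nCvΔT = 4.15×20.8×(747−441) = 26500 J.
Q = 0 for an adiabatic process, so W = −ΔU = -26500 J.
State after step 1: P = 2080 kPa, V = 12.4 L, T = 747 K.
Step 2 — Isothermal: T stays 747 K; PV = const ⇒ V₂ = 1.94 L, P₂ = 13300 kPa.
ΔU = 0 (ideal gas, T constant).
W = nRT ln(V₂/V₁) = 4.15×8.314×747×ln(0.156) = -47900 J.
Q = ΔU + W = -47900 J.
Net over both steps: W = -74300 J, Q = -47900 J, ΔU = 26500 J.

-74300 J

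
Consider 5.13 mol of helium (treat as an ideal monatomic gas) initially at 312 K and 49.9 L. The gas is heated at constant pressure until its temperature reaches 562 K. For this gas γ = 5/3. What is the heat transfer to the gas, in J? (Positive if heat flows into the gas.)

P₁ = nRT₁/V₁ = 5.13×8.314×312/49.9 = 267 kPa.
Isobaric: P stays 267 kPa; V/T = const ⇒ T₂ = 562 K, V₂ = 89.9 L.
W = PΔV = 267×(89.9−49.9) kPa·L = 10700 J.
ΔU = nCvΔT = 5.13×12.5×(562−312) = 16000 J.
Q = ΔU + W = nCpΔT = 26700 J.

26700 J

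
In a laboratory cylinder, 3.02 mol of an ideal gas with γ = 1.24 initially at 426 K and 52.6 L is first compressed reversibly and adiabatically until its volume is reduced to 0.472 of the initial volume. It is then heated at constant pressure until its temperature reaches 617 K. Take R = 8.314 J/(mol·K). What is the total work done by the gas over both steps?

-6120 J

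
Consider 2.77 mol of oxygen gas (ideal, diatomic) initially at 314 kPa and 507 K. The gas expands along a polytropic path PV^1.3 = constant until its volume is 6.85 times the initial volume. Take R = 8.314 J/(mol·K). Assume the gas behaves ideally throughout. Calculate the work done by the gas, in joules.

17100 J

V₁ = nRT₁/P₁ = 2.77×8.314×507/314 = 37.2 L.
Polytropic n=1.3: T₂ = T₁(V₁/V₂)^(n−1) = 507×(0.146)^0.30 = 285 K; P₂ = P₁(V₁/V₂)^n = 25.7 kPa.
W = (P₁V₁−P₂V₂)/(n−1) = (314×37.2−25.7×255)/0.30 = 17100 J.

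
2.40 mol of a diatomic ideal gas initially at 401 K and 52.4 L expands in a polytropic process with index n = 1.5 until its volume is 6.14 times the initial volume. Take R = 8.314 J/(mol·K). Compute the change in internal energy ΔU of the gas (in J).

P₁ = nRT₁/V₁ = 2.40×8.314×401/52.4 = 153 kPa.
Polytropic n=1.5: T₂ = T₁(V₁/V₂)^(n−1) = 401×(0.163)^0.50 = 162 K; P₂ = P₁(V₁/V₂)^n = 10.0 kPa.
For an ideal gas ΔU = nCvΔT with Cv = (5/2)R = 20.8 J/(mol·K).
ΔU = 2.40×20.8×(162−401) = -11900 J.

-11900 J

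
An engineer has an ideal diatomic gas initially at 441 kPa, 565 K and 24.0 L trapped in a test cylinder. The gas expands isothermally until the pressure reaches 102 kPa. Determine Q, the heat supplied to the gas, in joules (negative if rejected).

15500 J

n = P₁V₁/(RT₁) = 441×24.0/(8.314×565) = 2.25 mol.
Isothermal: T stays 565 K; PV = const ⇒ V₂ = 104 L, P₂ = 102 kPa.
ΔU = 0 (ideal gas, T constant).
W = nRT ln(V₂/V₁) = 2.25×8.314×565×ln(4.32) = 15500 J.
Q = ΔU + W = 15500 J.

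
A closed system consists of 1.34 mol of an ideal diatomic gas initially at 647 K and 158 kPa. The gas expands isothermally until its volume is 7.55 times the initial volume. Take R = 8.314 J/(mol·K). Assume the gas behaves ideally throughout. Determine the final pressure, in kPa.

V₁ = nRT₁/P₁ = 1.34×8.314×647/158 = 45.6 L.
Isothermal: T stays 647 K; PV = const ⇒ V₂ = 344 L, P₂ = 20.9 kPa.

20.9 kPa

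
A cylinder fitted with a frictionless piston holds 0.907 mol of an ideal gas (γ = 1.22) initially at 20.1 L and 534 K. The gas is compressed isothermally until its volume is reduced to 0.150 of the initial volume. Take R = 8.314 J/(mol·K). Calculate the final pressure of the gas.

P₁ = nRT₁/V₁ = 0.907×8.314×534/20.1 = 200 kPa.
Isothermal: T stays 534 K; PV = const ⇒ V₂ = 3.02 L, P₂ = 1340 kPa.

1340 kPa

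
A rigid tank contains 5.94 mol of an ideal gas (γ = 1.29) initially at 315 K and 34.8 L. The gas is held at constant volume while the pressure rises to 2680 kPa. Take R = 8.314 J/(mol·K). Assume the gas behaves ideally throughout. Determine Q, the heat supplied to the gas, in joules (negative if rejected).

268000 J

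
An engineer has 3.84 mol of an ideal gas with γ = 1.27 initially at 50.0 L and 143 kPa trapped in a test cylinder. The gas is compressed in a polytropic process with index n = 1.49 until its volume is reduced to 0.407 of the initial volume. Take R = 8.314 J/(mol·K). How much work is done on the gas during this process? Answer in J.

T₁ = P₁V₁/(nR) = 143×50.0/(3.84×8.314) = 224 K.
Polytropic n=1.49: T₂ = T₁(V₁/V₂)^(n−1) = 224×(2.46)^0.49 = 348 K; P₂ = P₁(V₁/V₂)^n = 546 kPa.
W = (P₁V₁−P₂V₂)/(n−1) = (143×50.0−546×20.3)/0.49 = -8080 J.
Work done on the gas = −W_by = 8080 J.

8080 J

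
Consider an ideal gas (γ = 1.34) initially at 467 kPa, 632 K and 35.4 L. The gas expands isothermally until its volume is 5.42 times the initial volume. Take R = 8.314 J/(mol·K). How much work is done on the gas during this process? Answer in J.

-27900 J

n = P₁V₁/(RT₁) = 467×35.4/(8.314×632) = 3.15 mol.
Isothermal: T stays 632 K; PV = const ⇒ V₂ = 192 L, P₂ = 86.2 kPa.
W = nRT ln(V₂/V₁) = 3.15×8.314×632×ln(5.42) = 27900 J.
Work done on the gas = −W_by = -27900 J.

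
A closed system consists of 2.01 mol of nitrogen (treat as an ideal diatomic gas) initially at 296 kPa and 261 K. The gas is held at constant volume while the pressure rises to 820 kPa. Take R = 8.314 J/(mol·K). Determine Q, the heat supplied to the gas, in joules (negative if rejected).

19300 J

V₁ = nRT₁/P₁ = 2.01×8.314×261/296 = 14.7 L.
Isochoric: V stays 14.7 L; P/T = const ⇒ T₂ = 723 K, P₂ = 820 kPa.
W = 0 (no volume change).
ΔU = nCvΔT = 2.01×20.8×(723−261) = 19300 J.
Q = ΔU = 19300 J.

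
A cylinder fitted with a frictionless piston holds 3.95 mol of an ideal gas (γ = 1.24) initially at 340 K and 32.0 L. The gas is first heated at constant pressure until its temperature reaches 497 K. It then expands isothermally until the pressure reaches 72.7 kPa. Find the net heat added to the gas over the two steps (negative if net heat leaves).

P₁ = nRT₁/V₁ = 3.95×8.314×340/32.0 = 349 kPa.
Step 1 — Isobaric: P stays 349 kPa; V/T = const ⇒ T₂ = 497 K, V₂ = 46.8 L.
W = PΔV = 349×(46.8−32.0) kPa·L = 5160 J.
ΔU = nCvΔT = 3.95×34.6×(497−340) = 21500 J.
Q = ΔU + W = nCpΔT = 26600 J.
State after step 1: P = 349 kPa, V = 46.8 L, T = 497 K.
Step 2 — Isothermal: T stays 497 K; PV = const ⇒ V₂ = 225 L, P₂ = 72.7 kPa.
ΔU = 0 (ideal gas, T constant).
W = nRT ln(V₂/V₁) = 3.95×8.314×497×ln(4.80) = 25600 J.
Q = ΔU + W = 25600 J.
Net over both steps: W = 30800 J, Q = 52200 J, ΔU = 21500 J.

52200 J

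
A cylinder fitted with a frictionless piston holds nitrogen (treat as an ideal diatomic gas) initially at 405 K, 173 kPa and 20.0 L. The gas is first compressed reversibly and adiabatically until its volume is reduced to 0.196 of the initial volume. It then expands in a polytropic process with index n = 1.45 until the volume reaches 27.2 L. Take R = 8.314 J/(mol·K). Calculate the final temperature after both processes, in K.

325 K

n = P₁V₁/(RT₁) = 173×20.0/(8.314×405) = 1.03 mol.
Step 1 — Adiabatic: TV^(γ−1) = const ⇒ T₂ = 405×(5.10)^0.400 = 777 K; PV^γ = const ⇒ P₂ = 1690 kPa.
ΔU = nCvΔT = 1.03×20.8×(777−405) = 7950 J.
Q = 0 for an adiabatic process, so W = −ΔU = -7950 J.
State after step 1: P = 1690 kPa, V = 3.92 L, T = 777 K.
Step 2 — Polytropic n=1.45: T₂ = T₁(V₁/V₂)^(n−1) = 777×(0.144)^0.45 = 325 K; P₂ = P₁(V₁/V₂)^n = 102 kPa.
W = (P₁V₁−P₂V₂)/(n−1) = (1690×3.92−102×27.2)/0.45 = 8580 J.
ΔU = nCvΔT = 1.03×20.8×(325−777) = -9660 J.
Q = ΔU + W = -1070 J.
Net over both steps: W = 634 J, Q = -1070 J, ΔU = -1710 J.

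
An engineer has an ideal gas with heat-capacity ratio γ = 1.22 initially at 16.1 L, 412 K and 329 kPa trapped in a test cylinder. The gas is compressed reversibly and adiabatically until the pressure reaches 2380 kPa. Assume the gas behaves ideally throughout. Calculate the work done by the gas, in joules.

-10300 J

n = P₁V₁/(RT₁) = 329×16.1/(8.314×412) = 1.55 mol.
Adiabatic: T₂/T₁ = (P₂/P₁)^((γ−1)/γ) ⇒ T₂ = 412×(7.23)^0.180 = 589 K; V₂ = 3.18 L.
ΔU = nCvΔT = 1.55×37.8×(589−412) = 10300 J.
Q = 0 for an adiabatic process, so W = −ΔU = -10300 J.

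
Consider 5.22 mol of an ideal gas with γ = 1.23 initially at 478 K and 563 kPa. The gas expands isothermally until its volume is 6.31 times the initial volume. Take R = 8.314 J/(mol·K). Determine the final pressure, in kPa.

V₁ = nRT₁/P₁ = 5.22×8.314×478/563 = 36.8 L.
Isothermal: T stays 478 K; PV = const ⇒ V₂ = 233 L, P₂ = 89.2 kPa.

89.2 kPa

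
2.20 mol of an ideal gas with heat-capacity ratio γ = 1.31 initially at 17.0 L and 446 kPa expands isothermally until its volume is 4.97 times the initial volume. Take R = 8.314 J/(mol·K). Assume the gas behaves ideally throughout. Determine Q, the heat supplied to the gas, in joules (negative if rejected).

12200 J

T₁ = P₁V₁/(nR) = 446×17.0/(2.20×8.314) = 415 K.
Isothermal: T stays 415 K; PV = const ⇒ V₂ = 84.5 L, P₂ = 89.7 kPa.
ΔU = 0 (ideal gas, T constant).
W = nRT ln(V₂/V₁) = 2.20×8.314×415×ln(4.97) = 12200 J.
Q = ΔU + W = 12200 J.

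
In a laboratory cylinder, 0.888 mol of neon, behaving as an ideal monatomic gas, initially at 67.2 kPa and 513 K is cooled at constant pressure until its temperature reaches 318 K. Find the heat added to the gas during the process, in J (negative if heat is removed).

V₁ = nRT₁/P₁ = 0.888×8.314×513/67.2 = 56.4 L.
Isobaric: P stays 67.2 kPa; V/T = const ⇒ T₂ = 318 K, V₂ = 34.9 L.
W = PΔV = 67.2×(34.9−56.4) kPa·L = -1440 J.
ΔU = nCvΔT = 0.888×12.5×(318−513) = -2160 J.
Q = ΔU + W = nCpΔT = -3600 J.

-3600 J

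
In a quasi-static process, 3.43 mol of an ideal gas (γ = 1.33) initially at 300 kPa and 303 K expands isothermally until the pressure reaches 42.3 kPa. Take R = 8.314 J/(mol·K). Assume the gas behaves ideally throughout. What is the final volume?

V₁ = nRT₁/P₁ = 3.43×8.314×303/300 = 28.8 L.
Isothermal: T stays 303 K; PV = const ⇒ V₂ = 204 L, P₂ = 42.3 kPa.

204 L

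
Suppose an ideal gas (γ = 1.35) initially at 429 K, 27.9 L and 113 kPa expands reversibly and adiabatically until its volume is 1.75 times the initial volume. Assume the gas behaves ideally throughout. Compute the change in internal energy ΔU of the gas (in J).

-1600 J

n = P₁V₁/(RT₁) = 113×27.9/(8.314×429) = 0.884 mol.
Adiabatic: TV^(γ−1) = const ⇒ T₂ = 429×(0.571)^0.350 = 353 K; PV^γ = const ⇒ P₂ = 53.1 kPa.
For an ideal gas ΔU = nCvΔT with Cv = R/(γ−1) = 23.8 J/(mol·K).
ΔU = 0.884×23.8×(353−429) = -1600 J.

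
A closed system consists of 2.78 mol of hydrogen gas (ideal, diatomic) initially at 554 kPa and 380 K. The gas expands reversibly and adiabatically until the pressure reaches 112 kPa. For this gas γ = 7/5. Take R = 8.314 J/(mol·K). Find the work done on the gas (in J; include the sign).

V₁ = nRT₁/P₁ = 2.78×8.314×380/554 = 15.9 L.
Adiabatic: T₂/T₁ = (P₂/P₁)^((γ−1)/γ) ⇒ T₂ = 380×(0.202)^0.286 = 241 K; V₂ = 49.7 L.
ΔU = nCvΔT = 2.78×20.8×(241−380) = -8050 J.
Q = 0 for an adiabatic process, so W = −ΔU = 8050 J.
Work done on the gas = −W_by = -8050 J.

-8050 J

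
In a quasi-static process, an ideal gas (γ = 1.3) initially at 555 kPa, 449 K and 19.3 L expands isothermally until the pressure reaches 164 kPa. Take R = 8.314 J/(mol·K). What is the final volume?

Isothermal: T stays 449 K; PV = const ⇒ V₂ = 65.3 L, P₂ = 164 kPa.

65.3 L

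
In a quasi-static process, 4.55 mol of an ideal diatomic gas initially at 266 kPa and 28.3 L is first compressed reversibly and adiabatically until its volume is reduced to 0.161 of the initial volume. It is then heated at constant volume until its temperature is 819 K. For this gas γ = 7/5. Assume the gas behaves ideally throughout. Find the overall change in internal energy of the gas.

58600 J

T₁ = P₁V₁/(nR) = 266×28.3/(4.55×8.314) = 199 K.
Step 1 — Adiabatic: TV^(γ−1) = const ⇒ T₂ = 199×(6.21)^0.400 = 413 K; PV^γ = const ⇒ P₂ = 3430 kPa.
ΔU = nCvΔT = 4.55×20.8×(413−199) = 20300 J.
Q = 0 for an adiabatic process, so W = −ΔU = -20300 J.
State after step 1: P = 3430 kPa, V = 4.56 L, T = 413 K.
Step 2 — Isochoric: V stays 4.56 L; P/T = const ⇒ T₂ = 819 K, P₂ = 6800 kPa.
W = 0 (no volume change).
ΔU = nCvΔT = 4.55×20.8×(819−413) = 38400 J.
Q = ΔU = 38400 J.
Net over both steps: W = -20300 J, Q = 38400 J, ΔU = 58600 J.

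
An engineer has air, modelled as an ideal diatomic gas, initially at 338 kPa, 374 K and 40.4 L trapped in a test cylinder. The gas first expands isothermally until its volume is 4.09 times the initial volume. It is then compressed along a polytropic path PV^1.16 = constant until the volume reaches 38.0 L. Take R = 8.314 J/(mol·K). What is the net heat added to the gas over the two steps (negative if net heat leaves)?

5660 J

n = P₁V₁/(RT₁) = 338×40.4/(8.314×374) = 4.39 mol.
Step 1 — Isothermal: T stays 374 K; PV = const ⇒ V₂ = 165 L, P₂ = 82.6 kPa.
ΔU = 0 (ideal gas, T constant).
W = nRT ln(V₂/V₁) = 4.39×8.314×374×ln(4.09) = 19200 J.
Q = ΔU + W = 19200 J.
State after step 1: P = 82.6 kPa, V = 165 L, T = 374 K.
Step 2 — Polytropic n=1.16: T₂ = T₁(V₁/V₂)^(n−1) = 374×(4.35)^0.16 = 473 K; P₂ = P₁(V₁/V₂)^n = 455 kPa.
W = (P₁V₁−P₂V₂)/(n−1) = (82.6×165−455×38.0)/0.16 = -22600 J.
ΔU = nCvΔT = 4.39×20.8×(473−374) = 9050 J.
Q = ΔU + W = -13600 J.
Net over both steps: W = -3390 J, Q = 5660 J, ΔU = 9050 J.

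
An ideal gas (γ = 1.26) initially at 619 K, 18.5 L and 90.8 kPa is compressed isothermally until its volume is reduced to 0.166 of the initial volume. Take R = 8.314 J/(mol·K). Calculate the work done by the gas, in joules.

n = P₁V₁/(RT₁) = 90.8×18.5/(8.314×619) = 0.326 mol.
Isothermal: T stays 619 K; PV = const ⇒ V₂ = 3.07 L, P₂ = 547 kPa.
W = nRT ln(V₂/V₁) = 0.326×8.314×619×ln(0.166) = -3020 J.

-3020 J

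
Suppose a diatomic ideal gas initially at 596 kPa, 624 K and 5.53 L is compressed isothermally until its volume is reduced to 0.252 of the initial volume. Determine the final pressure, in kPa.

2370 kPa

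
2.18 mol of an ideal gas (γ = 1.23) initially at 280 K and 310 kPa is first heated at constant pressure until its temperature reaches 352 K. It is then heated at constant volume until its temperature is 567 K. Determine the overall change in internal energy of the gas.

22600 J

V₁ = nRT₁/P₁ = 2.18×8.314×280/310 = 16.4 L.
Step 1 — Isobaric: P stays 310 kPa; V/T = const ⇒ T₂ = 352 K, V₂ = 20.6 L.
W = PΔV = 310×(20.6−16.4) kPa·L = 1300 J.
ΔU = nCvΔT = 2.18×36.1×(352−280) = 5670 J.
Q = ΔU + W = nCpΔT = 6980 J.
State after step 1: P = 310 kPa, V = 20.6 L, T = 352 K.
Step 2 — Isochoric: V stays 20.6 L; P/T = const ⇒ T₂ = 567 K, P₂ = 499 kPa.
W = 0 (no volume change).
ΔU = nCvΔT = 2.18×36.1×(567−352) = 16900 J.
Q = ΔU = 16900 J.
Net over both steps: W = 1300 J, Q = 23900 J, ΔU = 22600 J.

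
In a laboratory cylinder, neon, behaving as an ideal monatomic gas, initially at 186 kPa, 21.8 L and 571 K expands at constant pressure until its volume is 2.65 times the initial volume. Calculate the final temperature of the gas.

1510 K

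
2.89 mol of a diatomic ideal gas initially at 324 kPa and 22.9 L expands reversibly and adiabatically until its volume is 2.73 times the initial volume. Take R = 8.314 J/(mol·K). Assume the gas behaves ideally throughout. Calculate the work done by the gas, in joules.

T₁ = P₁V₁/(nR) = 324×22.9/(2.89×8.314) = 309 K.
Adiabatic: TV^(γ−1) = const ⇒ T₂ = 309×(0.366)^0.400 = 207 K; PV^γ = const ⇒ P₂ = 79.4 kPa.
ΔU = nCvΔT = 2.89×20.8×(207−309) = -6140 J.
Q = 0 for an adiabatic process, so W = −ΔU = 6140 J.

6140 J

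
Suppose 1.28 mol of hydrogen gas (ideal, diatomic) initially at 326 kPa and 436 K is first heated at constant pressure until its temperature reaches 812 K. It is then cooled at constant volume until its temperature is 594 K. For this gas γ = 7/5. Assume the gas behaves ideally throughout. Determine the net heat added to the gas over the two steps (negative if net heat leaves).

8200 J

V₁ = nRT₁/P₁ = 1.28×8.314×436/326 = 14.2 L.
Step 1 — Isobaric: P stays 326 kPa; V/T = const ⇒ T₂ = 812 K, V₂ = 26.5 L.
W = PΔV = 326×(26.5−14.2) kPa·L = 4000 J.
ΔU = nCvΔT = 1.28×20.8×(812−436) = 10000 J.
Q = ΔU + W = nCpΔT = 14000 J.
State after step 1: P = 326 kPa, V = 26.5 L, T = 812 K.
Step 2 — Isochoric: V stays 26.5 L; P/T = const ⇒ T₂ = 594 K, P₂ = 238 kPa.
W = 0 (no volume change).
ΔU = nCvΔT = 1.28×20.8×(594−812) = -5800 J.
Q = ΔU = -5800 J.
Net over both steps: W = 4000 J, Q = 8200 J, ΔU = 4200 J.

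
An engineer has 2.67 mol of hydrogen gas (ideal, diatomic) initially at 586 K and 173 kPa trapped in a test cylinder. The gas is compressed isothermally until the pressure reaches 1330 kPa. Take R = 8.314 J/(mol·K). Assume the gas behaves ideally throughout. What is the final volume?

9.78 L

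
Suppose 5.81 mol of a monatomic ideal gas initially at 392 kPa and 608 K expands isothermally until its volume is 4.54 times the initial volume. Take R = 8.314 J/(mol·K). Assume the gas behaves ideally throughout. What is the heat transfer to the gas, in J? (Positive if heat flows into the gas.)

44400 J

V₁ = nRT₁/P₁ = 5.81×8.314×608/392 = 74.9 L.
Isothermal: T stays 608 K; PV = const ⇒ V₂ = 340 L, P₂ = 86.3 kPa.
ΔU = 0 (ideal gas, T constant).
W = nRT ln(V₂/V₁) = 5.81×8.314×608×ln(4.54) = 44400 J.
Q = ΔU + W = 44400 J.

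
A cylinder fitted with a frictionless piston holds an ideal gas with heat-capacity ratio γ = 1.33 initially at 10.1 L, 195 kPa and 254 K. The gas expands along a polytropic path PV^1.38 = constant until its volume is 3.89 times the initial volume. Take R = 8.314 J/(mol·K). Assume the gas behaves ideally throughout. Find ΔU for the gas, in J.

n = P₁V₁/(RT₁) = 195×10.1/(8.314×254) = 0.933 mol.
Polytropic n=1.38: T₂ = T₁(V₁/V₂)^(n−1) = 254×(0.257)^0.38 = 152 K; P₂ = P₁(V₁/V₂)^n = 29.9 kPa.
For an ideal gas ΔU = nCvΔT with Cv = R/(γ−1) = 25.2 J/(mol·K).
ΔU = 0.933×25.2×(152−254) = -2410 J.

-2410 J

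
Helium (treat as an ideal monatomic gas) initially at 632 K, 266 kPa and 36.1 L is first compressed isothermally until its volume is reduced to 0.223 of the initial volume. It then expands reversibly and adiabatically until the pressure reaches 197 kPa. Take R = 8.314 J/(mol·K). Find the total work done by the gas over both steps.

n = P₁V₁/(RT₁) = 266×36.1/(8.314×632) = 1.83 mol.
Step 1 — Isothermal: T stays 632 K; PV = const ⇒ V₂ = 8.05 L, P₂ = 1190 kPa.
ΔU = 0 (ideal gas, T constant).
W = nRT ln(V₂/V₁) = 1.83×8.314×632×ln(0.223) = -14400 J.
Q = ΔU + W = -14400 J.
State after step 1: P = 1190 kPa, V = 8.05 L, T = 632 K.
Step 2 — Adiabatic: T₂/T₁ = (P₂/P₁)^((γ−1)/γ) ⇒ T₂ = 632×(0.165)^0.400 = 308 K; V₂ = 23.7 L.
ΔU = nCvΔT = 1.83×12.5×(308−632) = -7400 J.
Q = 0 for an adiabatic process, so W = −ΔU = 7400 J.
Net over both steps: W = -7010 J, Q = -14400 J, ΔU = -7400 J.

-7010 J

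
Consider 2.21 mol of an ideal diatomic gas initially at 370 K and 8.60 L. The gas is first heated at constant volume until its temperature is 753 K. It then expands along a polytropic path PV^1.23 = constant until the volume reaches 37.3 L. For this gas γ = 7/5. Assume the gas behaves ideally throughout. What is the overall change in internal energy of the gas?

P₁ = nRT₁/V₁ = 2.21×8.314×370/8.60 = 791 kPa.
Step 1 — Isochoric: V stays 8.60 L; P/T = const ⇒ T₂ = 753 K, P₂ = 1610 kPa.
W = 0 (no volume change).
ΔU = nCvΔT = 2.21×20.8×(753−370) = 17600 J.
Q = ΔU = 17600 J.
State after step 1: P = 1610 kPa, V = 8.60 L, T = 753 K.
Step 2 — Polytropic n=1.23: T₂ = T₁(V₁/V₂)^(n−1) = 753×(0.231)^0.23 = 537 K; P₂ = P₁(V₁/V₂)^n = 265 kPa.
W = (P₁V₁−P₂V₂)/(n−1) = (1610×8.60−265×37.3)/0.23 = 17200 J.
ΔU = nCvΔT = 2.21×20.8×(537−753) = -9910 J.
Q = ΔU + W = 7320 J.
Net over both steps: W = 17200 J, Q = 24900 J, ΔU = 7690 J.

7690 J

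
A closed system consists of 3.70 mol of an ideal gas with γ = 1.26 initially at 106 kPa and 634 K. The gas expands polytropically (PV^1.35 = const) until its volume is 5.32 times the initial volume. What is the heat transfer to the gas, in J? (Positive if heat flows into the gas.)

-8540 J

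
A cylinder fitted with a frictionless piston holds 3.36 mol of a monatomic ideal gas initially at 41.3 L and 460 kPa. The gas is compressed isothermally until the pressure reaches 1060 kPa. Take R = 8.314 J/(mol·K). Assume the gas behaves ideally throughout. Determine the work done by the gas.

T₁ = P₁V₁/(nR) = 460×41.3/(3.36×8.314) = 680 K.
Isothermal: T stays 680 K; PV = const ⇒ V₂ = 17.9 L, P₂ = 1060 kPa.
W = nRT ln(V₂/V₁) = 3.36×8.314×680×ln(0.434) = -15900 J.

-15900 J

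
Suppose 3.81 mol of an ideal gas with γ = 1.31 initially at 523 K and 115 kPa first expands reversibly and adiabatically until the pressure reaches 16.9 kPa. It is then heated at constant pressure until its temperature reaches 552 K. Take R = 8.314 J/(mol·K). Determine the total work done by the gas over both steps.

26500 J

V₁ = nRT₁/P₁ = 3.81×8.314×523/115 = 144 L.
Step 1 — Adiabatic: T₂/T₁ = (P₂/P₁)^((γ−1)/γ) ⇒ T₂ = 523×(0.147)^0.237 = 332 K; V₂ = 623 L.
ΔU = nCvΔT = 3.81×26.8×(332−523) = -19500 J.
Q = 0 for an adiabatic process, so W = −ΔU = 19500 J.
State after step 1: P = 16.9 kPa, V = 623 L, T = 332 K.
Step 2 — Isobaric: P stays 16.9 kPa; V/T = const ⇒ T₂ = 552 K, V₂ = 1030 L.
W = PΔV = 16.9×(1030−623) kPa·L = 6960 J.
ΔU = nCvΔT = 3.81×26.8×(552−332) = 22500 J.
Q = ΔU + W = nCpΔT = 29400 J.
Net over both steps: W = 26500 J, Q = 29400 J, ΔU = 2960 J.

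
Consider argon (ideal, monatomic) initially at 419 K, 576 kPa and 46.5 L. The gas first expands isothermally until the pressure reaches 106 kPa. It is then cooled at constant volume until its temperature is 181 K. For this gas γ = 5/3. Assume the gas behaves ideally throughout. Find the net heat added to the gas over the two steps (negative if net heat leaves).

n = P₁V₁/(RT₁) = 576×46.5/(8.314×419) = 7.69 mol.
Step 1 — Isothermal: T stays 419 K; PV = const ⇒ V₂ = 253 L, P₂ = 106 kPa.
ΔU = 0 (ideal gas, T constant).
W = nRT ln(V₂/V₁) = 7.69×8.314×419×ln(5.43) = 45300 J.
Q = ΔU + W = 45300 J.
State after step 1: P = 106 kPa, V = 253 L, T = 419 K.
Step 2 — Isochoric: V stays 253 L; P/T = const ⇒ T₂ = 181 K, P₂ = 45.8 kPa.
W = 0 (no volume change).
ΔU = nCvΔT = 7.69×12.5×(181−419) = -22800 J.
Q = ΔU = -22800 J.
Net over both steps: W = 45300 J, Q = 22500 J, ΔU = -22800 J.

22500 J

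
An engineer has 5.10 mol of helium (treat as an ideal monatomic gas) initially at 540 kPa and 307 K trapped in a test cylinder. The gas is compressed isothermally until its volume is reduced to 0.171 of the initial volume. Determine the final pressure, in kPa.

V₁ = nRT₁/P₁ = 5.10×8.314×307/540 = 24.1 L.
Isothermal: T stays 307 K; PV = const ⇒ V₂ = 4.12 L, P₂ = 3160 kPa.

3160 kPa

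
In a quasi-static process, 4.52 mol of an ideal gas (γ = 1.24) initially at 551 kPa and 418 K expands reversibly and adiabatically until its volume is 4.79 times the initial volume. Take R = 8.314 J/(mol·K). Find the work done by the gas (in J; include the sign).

20500 J

V₁ = nRT₁/P₁ = 4.52×8.314×418/551 = 28.5 L.
Adiabatic: TV^(γ−1) = const ⇒ T₂ = 418×(0.209)^0.240 = 287 K; PV^γ = const ⇒ P₂ = 79.0 kPa.
ΔU = nCvΔT = 4.52×34.6×(287−418) = -20500 J.
Q = 0 for an adiabatic process, so W = −ΔU = 20500 J.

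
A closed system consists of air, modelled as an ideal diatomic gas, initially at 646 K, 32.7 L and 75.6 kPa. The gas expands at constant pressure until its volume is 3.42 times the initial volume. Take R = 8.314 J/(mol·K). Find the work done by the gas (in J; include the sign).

n = P₁V₁/(RT₁) = 75.6×32.7/(8.314×646) = 0.460 mol.
Isobaric: P stays 75.6 kPa; V/T = const ⇒ T₂ = 2210 K, V₂ = 112 L.
W = PΔV = 75.6×(112−32.7) kPa·L = 5980 J.

5980 J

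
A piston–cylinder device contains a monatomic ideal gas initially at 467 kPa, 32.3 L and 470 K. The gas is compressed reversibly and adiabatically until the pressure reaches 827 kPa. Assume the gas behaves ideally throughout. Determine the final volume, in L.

22.9 L

Adiabatic: T₂/T₁ = (P₂/P₁)^((γ−1)/γ) ⇒ T₂ = 470×(1.77)^0.400 = 591 K; V₂ = 22.9 L.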